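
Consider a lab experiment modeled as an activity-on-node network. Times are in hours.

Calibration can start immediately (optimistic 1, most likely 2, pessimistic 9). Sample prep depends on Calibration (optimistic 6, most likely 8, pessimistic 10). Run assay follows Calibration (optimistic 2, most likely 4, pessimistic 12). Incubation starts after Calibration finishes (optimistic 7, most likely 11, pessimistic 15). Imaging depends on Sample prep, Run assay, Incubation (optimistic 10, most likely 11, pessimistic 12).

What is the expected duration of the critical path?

te_Calibration = (1 + 4·2 + 9)/6 = 18/6 = 3
te_Sample prep = (6 + 4·8 + 10)/6 = 48/6 = 8
te_Run assay = (2 + 4·4 + 12)/6 = 30/6 = 5
te_Incubation = (7 + 4·11 + 15)/6 = 66/6 = 11
te_Imaging = (10 + 4·11 + 12)/6 = 66/6 = 11

Forward pass:
ES_Calibration = 0; EF_Calibration = 3
ES_Sample prep = 3; EF_Sample prep = 3+8 = 11
ES_Run assay = 3; EF_Run assay = 3+5 = 8
ES_Incubation = 3; EF_Incubation = 3+11 = 14
ES_Imaging = max(EF_Sample prep=11, EF_Run assay=8, EF_Incubation=14) = 14; EF_Imaging = 14+11 = 25
Expected project duration μ = 25 hours. Critical path: Calibration → Incubation → Imaging.

25 hours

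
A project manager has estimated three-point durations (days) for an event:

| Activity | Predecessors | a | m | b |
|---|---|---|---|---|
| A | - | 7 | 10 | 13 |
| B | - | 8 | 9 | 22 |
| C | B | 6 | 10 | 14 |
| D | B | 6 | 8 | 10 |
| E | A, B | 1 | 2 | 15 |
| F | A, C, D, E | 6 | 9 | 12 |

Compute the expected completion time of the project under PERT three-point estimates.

30 days

te_A = (7 + 4·10 + 13)/6 = 60/6 = 10
te_B = (8 + 4·9 + 22)/6 = 66/6 = 11
te_C = (6 + 4·10 + 14)/6 = 60/6 = 10
te_D = (6 + 4·8 + 10)/6 = 48/6 = 8
te_E = (1 + 4·2 + 15)/6 = 24/6 = 4
te_F = (6 + 4·9 + 12)/6 = 54/6 = 9

Forward pass:
ES_A = 0; EF_A = 10
ES_B = 0; EF_B = 11
ES_C = 11; EF_C = 11+10 = 21
ES_D = 11; EF_D = 11+8 = 19
ES_E = max(EF_A=10, EF_B=11) = 11; EF_E = 11+4 = 15
ES_F = max(EF_A=10, EF_C=21, EF_D=19, EF_E=15) = 21; EF_F = 21+9 = 30
Expected project duration μ = 30 days. Critical path: B → C → F.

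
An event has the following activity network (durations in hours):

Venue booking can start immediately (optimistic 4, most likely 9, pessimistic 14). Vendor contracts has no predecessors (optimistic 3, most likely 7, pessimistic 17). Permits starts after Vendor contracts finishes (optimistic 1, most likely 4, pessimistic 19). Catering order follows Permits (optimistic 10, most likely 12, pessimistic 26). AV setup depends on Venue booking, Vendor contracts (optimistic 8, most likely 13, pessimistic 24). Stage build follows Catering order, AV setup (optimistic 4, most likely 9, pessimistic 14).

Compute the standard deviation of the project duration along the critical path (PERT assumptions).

te_Venue booking = (4 + 4·9 + 14)/6 = 54/6 = 9; σ²_Venue booking = ((14−4)/6)² = 2.778
te_Vendor contracts = (3 + 4·7 + 17)/6 = 48/6 = 8; σ²_Vendor contracts = ((17−3)/6)² = 5.444
te_Permits = (1 + 4·4 + 19)/6 = 36/6 = 6; σ²_Permits = ((19−1)/6)² = 9.000
te_Catering order = (10 + 4·12 + 26)/6 = 84/6 = 14; σ²_Catering order = ((26−10)/6)² = 7.111
te_AV setup = (8 + 4·13 + 24)/6 = 84/6 = 14; σ²_AV setup = ((24−8)/6)² = 7.111
te_Stage build = (4 + 4·9 + 14)/6 = 54/6 = 9; σ²_Stage build = ((14−4)/6)² = 2.778

Forward pass:
ES_Venue booking = 0; EF_Venue booking = 9
ES_Vendor contracts = 0; EF_Vendor contracts = 8
ES_Permits = 8; EF_Permits = 8+6 = 14
ES_Catering order = 14; EF_Catering order = 14+14 = 28
ES_AV setup = max(EF_Venue booking=9, EF_Vendor contracts=8) = 9; EF_AV setup = 9+14 = 23
ES_Stage build = max(EF_Catering order=28, EF_AV setup=23) = 28; EF_Stage build = 28+9 = 37
Expected project duration μ = 37 hours. Critical path: Vendor contracts → Permits → Catering order → Stage build.

Variance along critical path = 5.444 + 9.000 + 7.111 + 2.778 = 24.333
σ = √24.333 = 4.933 hours

4.93 hours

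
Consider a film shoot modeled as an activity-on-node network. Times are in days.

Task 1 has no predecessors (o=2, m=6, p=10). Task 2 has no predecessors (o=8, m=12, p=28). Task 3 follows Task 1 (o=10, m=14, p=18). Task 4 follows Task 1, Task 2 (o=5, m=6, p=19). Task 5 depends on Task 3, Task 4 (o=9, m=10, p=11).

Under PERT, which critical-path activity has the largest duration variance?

te_Task 1 = (2 + 4·6 + 10)/6 = 36/6 = 6; σ²_Task 1 = ((10−2)/6)² = 1.778
te_Task 2 = (8 + 4·12 + 28)/6 = 84/6 = 14; σ²_Task 2 = ((28−8)/6)² = 11.111
te_Task 3 = (10 + 4·14 + 18)/6 = 84/6 = 14; σ²_Task 3 = ((18−10)/6)² = 1.778
te_Task 4 = (5 + 4·6 + 19)/6 = 48/6 = 8; σ²_Task 4 = ((19−5)/6)² = 5.444
te_Task 5 = (9 + 4·10 + 11)/6 = 60/6 = 10; σ²_Task 5 = ((11−9)/6)² = 0.111

Forward pass:
ES_Task 1 = 0; EF_Task 1 = 6
ES_Task 2 = 0; EF_Task 2 = 14
ES_Task 3 = 6; EF_Task 3 = 6+14 = 20
ES_Task 4 = max(EF_Task 1=6, EF_Task 2=14) = 14; EF_Task 4 = 14+8 = 22
ES_Task 5 = max(EF_Task 3=20, EF_Task 4=22) = 22; EF_Task 5 = 22+10 = 32
Expected project duration μ = 32 days. Critical path: Task 2 → Task 4 → Task 5.

Variances on critical path: σ²_Task 2=11.111, σ²_Task 4=5.444, σ²_Task 5=0.111.
Largest is σ²_Task 2 = 11.111.

Task 2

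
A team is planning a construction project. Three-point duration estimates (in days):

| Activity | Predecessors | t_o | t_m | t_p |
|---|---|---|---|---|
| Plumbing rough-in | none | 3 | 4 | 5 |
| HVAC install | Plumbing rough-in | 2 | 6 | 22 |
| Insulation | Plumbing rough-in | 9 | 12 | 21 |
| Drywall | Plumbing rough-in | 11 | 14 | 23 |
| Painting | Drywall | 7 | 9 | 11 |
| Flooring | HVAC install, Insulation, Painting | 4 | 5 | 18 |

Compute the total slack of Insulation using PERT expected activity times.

11 days

te_Plumbing rough-in = (3 + 4·4 + 5)/6 = 24/6 = 4
te_HVAC install = (2 + 4·6 + 22)/6 = 48/6 = 8
te_Insulation = (9 + 4·12 + 21)/6 = 78/6 = 13
te_Drywall = (11 + 4·14 + 23)/6 = 90/6 = 15
te_Painting = (7 + 4·9 + 11)/6 = 54/6 = 9
te_Flooring = (4 + 4·5 + 18)/6 = 42/6 = 7

Forward pass:
ES_Plumbing rough-in = 0; EF_Plumbing rough-in = 4
ES_HVAC install = 4; EF_HVAC install = 4+8 = 12
ES_Insulation = 4; EF_Insulation = 4+13 = 17
ES_Drywall = 4; EF_Drywall = 4+15 = 19
ES_Painting = 19; EF_Painting = 19+9 = 28
ES_Flooring = max(EF_HVAC install=12, EF_Insulation=17, EF_Painting=28) = 28; EF_Flooring = 28+7 = 35
Expected project duration μ = 35 days. Critical path: Plumbing rough-in → Drywall → Painting → Flooring.

Backward pass:
LF_Flooring = 35; LS_Flooring = 35−7 = 28
LF_Painting = LS_Flooring = 28; LS_Painting = 28−9 = 19
LF_Drywall = LS_Painting = 19; LS_Drywall = 19−15 = 4
LF_Insulation = LS_Flooring = 28; LS_Insulation = 28−13 = 15
LF_HVAC install = LS_Flooring = 28; LS_HVAC install = 28−8 = 20
LF_Plumbing rough-in = min(LS_HVAC install=20, LS_Insulation=15, LS_Drywall=4) = 4; LS_Plumbing rough-in = 4−4 = 0
Slack_Insulation = LS_Insulation − ES_Insulation = 15 − 4 = 11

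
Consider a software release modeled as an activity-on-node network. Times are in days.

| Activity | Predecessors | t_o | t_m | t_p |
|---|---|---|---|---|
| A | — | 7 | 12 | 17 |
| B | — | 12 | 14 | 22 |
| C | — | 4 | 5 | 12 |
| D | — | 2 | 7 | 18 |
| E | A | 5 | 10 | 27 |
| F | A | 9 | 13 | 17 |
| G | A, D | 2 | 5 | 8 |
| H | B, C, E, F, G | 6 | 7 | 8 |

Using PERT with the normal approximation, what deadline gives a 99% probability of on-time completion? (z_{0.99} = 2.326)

37.0 days

te_A = (7 + 4·12 + 17)/6 = 72/6 = 12; σ²_A = ((17−7)/6)² = 2.778
te_B = (12 + 4·14 + 22)/6 = 90/6 = 15; σ²_B = ((22−12)/6)² = 2.778
te_C = (4 + 4·5 + 12)/6 = 36/6 = 6; σ²_C = ((12−4)/6)² = 1.778
te_D = (2 + 4·7 + 18)/6 = 48/6 = 8; σ²_D = ((18−2)/6)² = 7.111
te_E = (5 + 4·10 + 27)/6 = 72/6 = 12; σ²_E = ((27−5)/6)² = 13.444
te_F = (9 + 4·13 + 17)/6 = 78/6 = 13; σ²_F = ((17−9)/6)² = 1.778
te_G = (2 + 4·5 + 8)/6 = 30/6 = 5; σ²_G = ((8−2)/6)² = 1.000
te_H = (6 + 4·7 + 8)/6 = 42/6 = 7; σ²_H = ((8−6)/6)² = 0.111

Forward pass:
ES_A = 0; EF_A = 12
ES_B = 0; EF_B = 15
ES_C = 0; EF_C = 6
ES_D = 0; EF_D = 8
ES_E = 12; EF_E = 12+12 = 24
ES_F = 12; EF_F = 12+13 = 25
ES_G = max(EF_A=12, EF_D=8) = 12; EF_G = 12+5 = 17
ES_H = max(EF_B=15, EF_C=6, EF_E=24, EF_F=25, EF_G=17) = 25; EF_H = 25+7 = 32
Expected project duration μ = 32 days. Critical path: A → F → H.

Variance along critical path = 2.778 + 1.778 + 0.111 = 4.667; σ = 2.160 days.
D = μ + z·σ = 32 + 2.326·2.160 = 37.0 days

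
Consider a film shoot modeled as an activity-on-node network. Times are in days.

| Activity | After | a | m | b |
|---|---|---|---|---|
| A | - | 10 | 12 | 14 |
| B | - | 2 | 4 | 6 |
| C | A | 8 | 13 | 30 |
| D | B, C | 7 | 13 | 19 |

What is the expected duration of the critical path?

te_A = (10 + 4·12 + 14)/6 = 72/6 = 12
te_B = (2 + 4·4 + 6)/6 = 24/6 = 4
te_C = (8 + 4·13 + 30)/6 = 90/6 = 15
te_D = (7 + 4·13 + 19)/6 = 78/6 = 13

Forward pass:
ES_A = 0; EF_A = 12
ES_B = 0; EF_B = 4
ES_C = 12; EF_C = 12+15 = 27
ES_D = max(EF_B=4, EF_C=27) = 27; EF_D = 27+13 = 40
Expected project duration μ = 40 days. Critical path: A → C → D.

40 days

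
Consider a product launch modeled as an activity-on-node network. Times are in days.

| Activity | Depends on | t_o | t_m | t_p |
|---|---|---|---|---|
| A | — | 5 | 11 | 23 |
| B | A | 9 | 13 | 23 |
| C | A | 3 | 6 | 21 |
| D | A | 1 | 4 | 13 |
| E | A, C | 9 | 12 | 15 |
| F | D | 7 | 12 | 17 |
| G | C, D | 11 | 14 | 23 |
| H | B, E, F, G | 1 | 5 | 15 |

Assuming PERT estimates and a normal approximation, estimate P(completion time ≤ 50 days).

te_A = (5 + 4·11 + 23)/6 = 72/6 = 12; σ²_A = ((23−5)/6)² = 9.000
te_B = (9 + 4·13 + 23)/6 = 84/6 = 14; σ²_B = ((23−9)/6)² = 5.444
te_C = (3 + 4·6 + 21)/6 = 48/6 = 8; σ²_C = ((21−3)/6)² = 9.000
te_D = (1 + 4·4 + 13)/6 = 30/6 = 5; σ²_D = ((13−1)/6)² = 4.000
te_E = (9 + 4·12 + 15)/6 = 72/6 = 12; σ²_E = ((15−9)/6)² = 1.000
te_F = (7 + 4·12 + 17)/6 = 72/6 = 12; σ²_F = ((17−7)/6)² = 2.778
te_G = (11 + 4·14 + 23)/6 = 90/6 = 15; σ²_G = ((23−11)/6)² = 4.000
te_H = (1 + 4·5 + 15)/6 = 36/6 = 6; σ²_H = ((15−1)/6)² = 5.444

Forward pass:
ES_A = 0; EF_A = 12
ES_B = 12; EF_B = 12+14 = 26
ES_C = 12; EF_C = 12+8 = 20
ES_D = 12; EF_D = 12+5 = 17
ES_E = max(EF_A=12, EF_C=20) = 20; EF_E = 20+12 = 32
ES_F = 17; EF_F = 17+12 = 29
ES_G = max(EF_C=20, EF_D=17) = 20; EF_G = 20+15 = 35
ES_H = max(EF_B=26, EF_E=32, EF_F=29, EF_G=35) = 35; EF_H = 35+6 = 41
Expected project duration μ = 41 days. Critical path: A → C → G → H.

Variance along critical path = 9.000 + 9.000 + 4.000 + 5.444 = 27.444; σ = √27.444 = 5.239 days.
Z = (50 − 41) / 5.239 = 1.718
P(T ≤ 50) = Φ(1.718) ≈ 0.957

0.957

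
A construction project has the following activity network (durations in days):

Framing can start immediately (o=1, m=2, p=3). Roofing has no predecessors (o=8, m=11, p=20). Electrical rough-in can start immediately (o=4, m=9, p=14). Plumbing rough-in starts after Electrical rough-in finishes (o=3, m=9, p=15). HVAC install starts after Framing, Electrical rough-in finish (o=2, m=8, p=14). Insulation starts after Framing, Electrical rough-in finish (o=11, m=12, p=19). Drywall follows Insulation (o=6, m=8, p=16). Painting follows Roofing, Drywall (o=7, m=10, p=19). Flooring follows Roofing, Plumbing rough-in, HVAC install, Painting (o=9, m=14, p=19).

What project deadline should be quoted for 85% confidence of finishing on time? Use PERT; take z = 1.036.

59.9 days

te_Framing = (1 + 4·2 + 3)/6 = 12/6 = 2; σ²_Framing = ((3−1)/6)² = 0.111
te_Roofing = (8 + 4·11 + 20)/6 = 72/6 = 12; σ²_Roofing = ((20−8)/6)² = 4.000
te_Electrical rough-in = (4 + 4·9 + 14)/6 = 54/6 = 9; σ²_Electrical rough-in = ((14−4)/6)² = 2.778
te_Plumbing rough-in = (3 + 4·9 + 15)/6 = 54/6 = 9; σ²_Plumbing rough-in = ((15−3)/6)² = 4.000
te_HVAC install = (2 + 4·8 + 14)/6 = 48/6 = 8; σ²_HVAC install = ((14−2)/6)² = 4.000
te_Insulation = (11 + 4·12 + 19)/6 = 78/6 = 13; σ²_Insulation = ((19−11)/6)² = 1.778
te_Drywall = (6 + 4·8 + 16)/6 = 54/6 = 9; σ²_Drywall = ((16−6)/6)² = 2.778
te_Painting = (7 + 4·10 + 19)/6 = 66/6 = 11; σ²_Painting = ((19−7)/6)² = 4.000
te_Flooring = (9 + 4·14 + 19)/6 = 84/6 = 14; σ²_Flooring = ((19−9)/6)² = 2.778

Forward pass:
ES_Framing = 0; EF_Framing = 2
ES_Roofing = 0; EF_Roofing = 12
ES_Electrical rough-in = 0; EF_Electrical rough-in = 9
ES_Plumbing rough-in = 9; EF_Plumbing rough-in = 9+9 = 18
ES_HVAC install = max(EF_Framing=2, EF_Electrical rough-in=9) = 9; EF_HVAC install = 9+8 = 17
ES_Insulation = max(EF_Framing=2, EF_Electrical rough-in=9) = 9; EF_Insulation = 9+13 = 22
ES_Drywall = 22; EF_Drywall = 22+9 = 31
ES_Painting = max(EF_Roofing=12, EF_Drywall=31) = 31; EF_Painting = 31+11 = 42
ES_Flooring = max(EF_Roofing=12, EF_Plumbing rough-in=18, EF_HVAC install=17, EF_Painting=42) = 42; EF_Flooring = 42+14 = 56
Expected project duration μ = 56 days. Critical path: Electrical rough-in → Insulation → Drywall → Painting → Flooring.

Variance along critical path = 2.778 + 1.778 + 2.778 + 4.000 + 2.778 = 14.111; σ = 3.756 days.
D = μ + z·σ = 56 + 1.036·3.756 = 59.9 days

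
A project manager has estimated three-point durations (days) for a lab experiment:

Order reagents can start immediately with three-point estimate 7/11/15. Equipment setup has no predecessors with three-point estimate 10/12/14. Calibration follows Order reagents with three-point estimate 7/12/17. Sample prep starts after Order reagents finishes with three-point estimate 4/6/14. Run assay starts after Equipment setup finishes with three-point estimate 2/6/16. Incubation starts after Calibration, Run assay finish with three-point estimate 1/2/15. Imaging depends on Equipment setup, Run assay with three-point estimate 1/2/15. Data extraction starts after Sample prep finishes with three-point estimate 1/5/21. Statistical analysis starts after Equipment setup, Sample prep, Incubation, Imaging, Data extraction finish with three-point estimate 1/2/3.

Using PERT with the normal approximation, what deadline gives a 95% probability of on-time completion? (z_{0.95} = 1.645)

te_Order reagents = (7 + 4·11 + 15)/6 = 66/6 = 11; σ²_Order reagents = ((15−7)/6)² = 1.778
te_Equipment setup = (10 + 4·12 + 14)/6 = 72/6 = 12; σ²_Equipment setup = ((14−10)/6)² = 0.444
te_Calibration = (7 + 4·12 + 17)/6 = 72/6 = 12; σ²_Calibration = ((17−7)/6)² = 2.778
te_Sample prep = (4 + 4·6 + 14)/6 = 42/6 = 7; σ²_Sample prep = ((14−4)/6)² = 2.778
te_Run assay = (2 + 4·6 + 16)/6 = 42/6 = 7; σ²_Run assay = ((16−2)/6)² = 5.444
te_Incubation = (1 + 4·2 + 15)/6 = 24/6 = 4; σ²_Incubation = ((15−1)/6)² = 5.444
te_Imaging = (1 + 4·2 + 15)/6 = 24/6 = 4; σ²_Imaging = ((15−1)/6)² = 5.444
te_Data extraction = (1 + 4·5 + 21)/6 = 42/6 = 7; σ²_Data extraction = ((21−1)/6)² = 11.111
te_Statistical analysis = (1 + 4·2 + 3)/6 = 12/6 = 2; σ²_Statistical analysis = ((3−1)/6)² = 0.111

Forward pass:
ES_Order reagents = 0; EF_Order reagents = 11
ES_Equipment setup = 0; EF_Equipment setup = 12
ES_Calibration = 11; EF_Calibration = 11+12 = 23
ES_Sample prep = 11; EF_Sample prep = 11+7 = 18
ES_Run assay = 12; EF_Run assay = 12+7 = 19
ES_Incubation = max(EF_Calibration=23, EF_Run assay=19) = 23; EF_Incubation = 23+4 = 27
ES_Imaging = max(EF_Equipment setup=12, EF_Run assay=19) = 19; EF_Imaging = 19+4 = 23
ES_Data extraction = 18; EF_Data extraction = 18+7 = 25
ES_Statistical analysis = max(EF_Equipment setup=12, EF_Sample prep=18, EF_Incubation=27, EF_Imaging=23, EF_Data extraction=25) = 27; EF_Statistical analysis = 27+2 = 29
Expected project duration μ = 29 days. Critical path: Order reagents → Calibration → Incubation → Statistical analysis.

Variance along critical path = 1.778 + 2.778 + 5.444 + 0.111 = 10.111; σ = 3.180 days.
D = μ + z·σ = 29 + 1.645·3.180 = 34.2 days

34.2 days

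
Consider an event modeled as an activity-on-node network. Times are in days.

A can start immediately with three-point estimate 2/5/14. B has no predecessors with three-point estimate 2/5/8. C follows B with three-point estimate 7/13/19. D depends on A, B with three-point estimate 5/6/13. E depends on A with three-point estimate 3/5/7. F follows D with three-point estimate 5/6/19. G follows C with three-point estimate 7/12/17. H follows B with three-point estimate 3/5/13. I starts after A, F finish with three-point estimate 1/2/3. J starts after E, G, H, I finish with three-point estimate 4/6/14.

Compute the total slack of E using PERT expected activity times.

te_A = (2 + 4·5 + 14)/6 = 36/6 = 6
te_B = (2 + 4·5 + 8)/6 = 30/6 = 5
te_C = (7 + 4·13 + 19)/6 = 78/6 = 13
te_D = (5 + 4·6 + 13)/6 = 42/6 = 7
te_E = (3 + 4·5 + 7)/6 = 30/6 = 5
te_F = (5 + 4·6 + 19)/6 = 48/6 = 8
te_G = (7 + 4·12 + 17)/6 = 72/6 = 12
te_H = (3 + 4·5 + 13)/6 = 36/6 = 6
te_I = (1 + 4·2 + 3)/6 = 12/6 = 2
te_J = (4 + 4·6 + 14)/6 = 42/6 = 7

Forward pass:
ES_A = 0; EF_A = 6
ES_B = 0; EF_B = 5
ES_C = 5; EF_C = 5+13 = 18
ES_D = max(EF_A=6, EF_B=5) = 6; EF_D = 6+7 = 13
ES_E = 6; EF_E = 6+5 = 11
ES_F = 13; EF_F = 13+8 = 21
ES_G = 18; EF_G = 18+12 = 30
ES_H = 5; EF_H = 5+6 = 11
ES_I = max(EF_A=6, EF_F=21) = 21; EF_I = 21+2 = 23
ES_J = max(EF_E=11, EF_G=30, EF_H=11, EF_I=23) = 30; EF_J = 30+7 = 37
Expected project duration μ = 37 days. Critical path: B → C → G → J.

Backward pass:
LF_J = 37; LS_J = 37−7 = 30
LF_I = LS_J = 30; LS_I = 30−2 = 28
LF_H = LS_J = 30; LS_H = 30−6 = 24
LF_G = LS_J = 30; LS_G = 30−12 = 18
LF_F = LS_I = 28; LS_F = 28−8 = 20
LF_E = LS_J = 30; LS_E = 30−5 = 25
LF_D = LS_F = 20; LS_D = 20−7 = 13
LF_C = LS_G = 18; LS_C = 18−13 = 5
LF_B = min(LS_C=5, LS_D=13, LS_H=24) = 5; LS_B = 5−5 = 0
LF_A = min(LS_D=13, LS_E=25, LS_I=28) = 13; LS_A = 13−6 = 7
Slack_E = LS_E − ES_E = 25 − 6 = 19

19 days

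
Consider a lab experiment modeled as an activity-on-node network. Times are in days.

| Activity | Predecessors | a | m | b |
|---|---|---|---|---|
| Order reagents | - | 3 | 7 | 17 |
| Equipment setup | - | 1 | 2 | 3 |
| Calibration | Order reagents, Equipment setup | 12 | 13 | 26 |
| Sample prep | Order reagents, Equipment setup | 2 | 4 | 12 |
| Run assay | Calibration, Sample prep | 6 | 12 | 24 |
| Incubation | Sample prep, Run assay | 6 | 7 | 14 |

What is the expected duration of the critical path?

te_Order reagents = (3 + 4·7 + 17)/6 = 48/6 = 8
te_Equipment setup = (1 + 4·2 + 3)/6 = 12/6 = 2
te_Calibration = (12 + 4·13 + 26)/6 = 90/6 = 15
te_Sample prep = (2 + 4·4 + 12)/6 = 30/6 = 5
te_Run assay = (6 + 4·12 + 24)/6 = 78/6 = 13
te_Incubation = (6 + 4·7 + 14)/6 = 48/6 = 8

Forward pass:
ES_Order reagents = 0; EF_Order reagents = 8
ES_Equipment setup = 0; EF_Equipment setup = 2
ES_Calibration = max(EF_Order reagents=8, EF_Equipment setup=2) = 8; EF_Calibration = 8+15 = 23
ES_Sample prep = max(EF_Order reagents=8, EF_Equipment setup=2) = 8; EF_Sample prep = 8+5 = 13
ES_Run assay = max(EF_Calibration=23, EF_Sample prep=13) = 23; EF_Run assay = 23+13 = 36
ES_Incubation = max(EF_Sample prep=13, EF_Run assay=36) = 36; EF_Incubation = 36+8 = 44
Expected project duration μ = 44 days. Critical path: Order reagents → Calibration → Run assay → Incubation.

44 days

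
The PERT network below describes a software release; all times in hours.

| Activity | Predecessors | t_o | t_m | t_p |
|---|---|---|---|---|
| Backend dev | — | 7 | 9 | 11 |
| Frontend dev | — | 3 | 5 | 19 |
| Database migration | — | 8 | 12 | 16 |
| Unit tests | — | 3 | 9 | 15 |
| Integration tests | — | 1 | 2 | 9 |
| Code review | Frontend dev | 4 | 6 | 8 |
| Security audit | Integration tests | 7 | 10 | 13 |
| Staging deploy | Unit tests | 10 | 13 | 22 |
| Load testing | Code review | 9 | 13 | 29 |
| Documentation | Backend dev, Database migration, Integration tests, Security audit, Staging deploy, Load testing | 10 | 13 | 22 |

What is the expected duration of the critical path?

42 hours

te_Backend dev = (7 + 4·9 + 11)/6 = 54/6 = 9
te_Frontend dev = (3 + 4·5 + 19)/6 = 42/6 = 7
te_Database migration = (8 + 4·12 + 16)/6 = 72/6 = 12
te_Unit tests = (3 + 4·9 + 15)/6 = 54/6 = 9
te_Integration tests = (1 + 4·2 + 9)/6 = 18/6 = 3
te_Code review = (4 + 4·6 + 8)/6 = 36/6 = 6
te_Security audit = (7 + 4·10 + 13)/6 = 60/6 = 10
te_Staging deploy = (10 + 4·13 + 22)/6 = 84/6 = 14
te_Load testing = (9 + 4·13 + 29)/6 = 90/6 = 15
te_Documentation = (10 + 4·13 + 22)/6 = 84/6 = 14

Forward pass:
ES_Backend dev = 0; EF_Backend dev = 9
ES_Frontend dev = 0; EF_Frontend dev = 7
ES_Database migration = 0; EF_Database migration = 12
ES_Unit tests = 0; EF_Unit tests = 9
ES_Integration tests = 0; EF_Integration tests = 3
ES_Code review = 7; EF_Code review = 7+6 = 13
ES_Security audit = 3; EF_Security audit = 3+10 = 13
ES_Staging deploy = 9; EF_Staging deploy = 9+14 = 23
ES_Load testing = 13; EF_Load testing = 13+15 = 28
ES_Documentation = max(EF_Backend dev=9, EF_Database migration=12, EF_Integration tests=3, EF_Security audit=13, EF_Staging deploy=23, EF_Load testing=28) = 28; EF_Documentation = 28+14 = 42
Expected project duration μ = 42 hours. Critical path: Frontend dev → Code review → Load testing → Documentation.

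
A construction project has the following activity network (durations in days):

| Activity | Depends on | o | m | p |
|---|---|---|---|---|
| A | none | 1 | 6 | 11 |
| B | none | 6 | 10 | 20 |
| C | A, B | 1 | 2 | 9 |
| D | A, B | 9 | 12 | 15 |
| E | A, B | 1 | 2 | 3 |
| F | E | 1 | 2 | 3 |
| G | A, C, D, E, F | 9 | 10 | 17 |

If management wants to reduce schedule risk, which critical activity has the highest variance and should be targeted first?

B

te_A = (1 + 4·6 + 11)/6 = 36/6 = 6; σ²_A = ((11−1)/6)² = 2.778
te_B = (6 + 4·10 + 20)/6 = 66/6 = 11; σ²_B = ((20−6)/6)² = 5.444
te_C = (1 + 4·2 + 9)/6 = 18/6 = 3; σ²_C = ((9−1)/6)² = 1.778
te_D = (9 + 4·12 + 15)/6 = 72/6 = 12; σ²_D = ((15−9)/6)² = 1.000
te_E = (1 + 4·2 + 3)/6 = 12/6 = 2; σ²_E = ((3−1)/6)² = 0.111
te_F = (1 + 4·2 + 3)/6 = 12/6 = 2; σ²_F = ((3−1)/6)² = 0.111
te_G = (9 + 4·10 + 17)/6 = 66/6 = 11; σ²_G = ((17−9)/6)² = 1.778

Forward pass:
ES_A = 0; EF_A = 6
ES_B = 0; EF_B = 11
ES_C = max(EF_A=6, EF_B=11) = 11; EF_C = 11+3 = 14
ES_D = max(EF_A=6, EF_B=11) = 11; EF_D = 11+12 = 23
ES_E = max(EF_A=6, EF_B=11) = 11; EF_E = 11+2 = 13
ES_F = 13; EF_F = 13+2 = 15
ES_G = max(EF_A=6, EF_C=14, EF_D=23, EF_E=13, EF_F=15) = 23; EF_G = 23+11 = 34
Expected project duration μ = 34 days. Critical path: B → D → G.

Variances on critical path: σ²_B=5.444, σ²_D=1.000, σ²_G=1.778.
Largest is σ²_B = 5.444.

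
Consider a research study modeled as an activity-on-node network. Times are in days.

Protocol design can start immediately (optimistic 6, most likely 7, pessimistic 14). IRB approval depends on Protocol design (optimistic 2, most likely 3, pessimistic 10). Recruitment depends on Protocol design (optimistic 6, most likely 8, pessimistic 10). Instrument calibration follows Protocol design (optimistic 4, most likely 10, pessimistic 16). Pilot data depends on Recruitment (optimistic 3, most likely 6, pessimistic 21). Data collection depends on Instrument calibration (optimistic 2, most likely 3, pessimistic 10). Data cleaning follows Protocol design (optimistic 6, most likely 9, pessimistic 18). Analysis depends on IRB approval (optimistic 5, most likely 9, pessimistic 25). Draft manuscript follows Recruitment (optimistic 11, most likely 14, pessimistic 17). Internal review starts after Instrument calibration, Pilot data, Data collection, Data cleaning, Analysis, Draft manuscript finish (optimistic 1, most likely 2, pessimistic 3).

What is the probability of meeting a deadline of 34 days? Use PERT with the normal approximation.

te_Protocol design = (6 + 4·7 + 14)/6 = 48/6 = 8; σ²_Protocol design = ((14−6)/6)² = 1.778
te_IRB approval = (2 + 4·3 + 10)/6 = 24/6 = 4; σ²_IRB approval = ((10−2)/6)² = 1.778
te_Recruitment = (6 + 4·8 + 10)/6 = 48/6 = 8; σ²_Recruitment = ((10−6)/6)² = 0.444
te_Instrument calibration = (4 + 4·10 + 16)/6 = 60/6 = 10; σ²_Instrument calibration = ((16−4)/6)² = 4.000
te_Pilot data = (3 + 4·6 + 21)/6 = 48/6 = 8; σ²_Pilot data = ((21−3)/6)² = 9.000
te_Data collection = (2 + 4·3 + 10)/6 = 24/6 = 4; σ²_Data collection = ((10−2)/6)² = 1.778
te_Data cleaning = (6 + 4·9 + 18)/6 = 60/6 = 10; σ²_Data cleaning = ((18−6)/6)² = 4.000
te_Analysis = (5 + 4·9 + 25)/6 = 66/6 = 11; σ²_Analysis = ((25−5)/6)² = 11.111
te_Draft manuscript = (11 + 4·14 + 17)/6 = 84/6 = 14; σ²_Draft manuscript = ((17−11)/6)² = 1.000
te_Internal review = (1 + 4·2 + 3)/6 = 12/6 = 2; σ²_Internal review = ((3−1)/6)² = 0.111

Forward pass:
ES_Protocol design = 0; EF_Protocol design = 8
ES_IRB approval = 8; EF_IRB approval = 8+4 = 12
ES_Recruitment = 8; EF_Recruitment = 8+8 = 16
ES_Instrument calibration = 8; EF_Instrument calibration = 8+10 = 18
ES_Pilot data = 16; EF_Pilot data = 16+8 = 24
ES_Data collection = 18; EF_Data collection = 18+4 = 22
ES_Data cleaning = 8; EF_Data cleaning = 8+10 = 18
ES_Analysis = 12; EF_Analysis = 12+11 = 23
ES_Draft manuscript = 16; EF_Draft manuscript = 16+14 = 30
ES_Internal review = max(EF_Instrument calibration=18, EF_Pilot data=24, EF_Data collection=22, EF_Data cleaning=18, EF_Analysis=23, EF_Draft manuscript=30) = 30; EF_Internal review = 30+2 = 32
Expected project duration μ = 32 days. Critical path: Protocol design → Recruitment → Draft manuscript → Internal review.

Variance along critical path = 1.778 + 0.444 + 1.000 + 0.111 = 3.333; σ = √3.333 = 1.826 days.
Z = (34 − 32) / 1.826 = 1.095
P(T ≤ 34) = Φ(1.095) ≈ 0.863

0.863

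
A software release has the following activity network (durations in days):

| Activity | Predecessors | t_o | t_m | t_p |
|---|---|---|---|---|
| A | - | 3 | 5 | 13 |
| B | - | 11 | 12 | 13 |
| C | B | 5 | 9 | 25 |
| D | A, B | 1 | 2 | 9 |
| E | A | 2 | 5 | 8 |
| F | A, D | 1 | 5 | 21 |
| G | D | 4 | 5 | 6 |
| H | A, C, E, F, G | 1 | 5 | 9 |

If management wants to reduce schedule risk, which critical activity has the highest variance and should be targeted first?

te_A = (3 + 4·5 + 13)/6 = 36/6 = 6; σ²_A = ((13−3)/6)² = 2.778
te_B = (11 + 4·12 + 13)/6 = 72/6 = 12; σ²_B = ((13−11)/6)² = 0.111
te_C = (5 + 4·9 + 25)/6 = 66/6 = 11; σ²_C = ((25−5)/6)² = 11.111
te_D = (1 + 4·2 + 9)/6 = 18/6 = 3; σ²_D = ((9−1)/6)² = 1.778
te_E = (2 + 4·5 + 8)/6 = 30/6 = 5; σ²_E = ((8−2)/6)² = 1.000
te_F = (1 + 4·5 + 21)/6 = 42/6 = 7; σ²_F = ((21−1)/6)² = 11.111
te_G = (4 + 4·5 + 6)/6 = 30/6 = 5; σ²_G = ((6−4)/6)² = 0.111
te_H = (1 + 4·5 + 9)/6 = 30/6 = 5; σ²_H = ((9−1)/6)² = 1.778

Forward pass:
ES_A = 0; EF_A = 6
ES_B = 0; EF_B = 12
ES_C = 12; EF_C = 12+11 = 23
ES_D = max(EF_A=6, EF_B=12) = 12; EF_D = 12+3 = 15
ES_E = 6; EF_E = 6+5 = 11
ES_F = max(EF_A=6, EF_D=15) = 15; EF_F = 15+7 = 22
ES_G = 15; EF_G = 15+5 = 20
ES_H = max(EF_A=6, EF_C=23, EF_E=11, EF_F=22, EF_G=20) = 23; EF_H = 23+5 = 28
Expected project duration μ = 28 days. Critical path: B → C → H.

Variances on critical path: σ²_B=0.111, σ²_C=11.111, σ²_H=1.778.
Largest is σ²_C = 11.111.

C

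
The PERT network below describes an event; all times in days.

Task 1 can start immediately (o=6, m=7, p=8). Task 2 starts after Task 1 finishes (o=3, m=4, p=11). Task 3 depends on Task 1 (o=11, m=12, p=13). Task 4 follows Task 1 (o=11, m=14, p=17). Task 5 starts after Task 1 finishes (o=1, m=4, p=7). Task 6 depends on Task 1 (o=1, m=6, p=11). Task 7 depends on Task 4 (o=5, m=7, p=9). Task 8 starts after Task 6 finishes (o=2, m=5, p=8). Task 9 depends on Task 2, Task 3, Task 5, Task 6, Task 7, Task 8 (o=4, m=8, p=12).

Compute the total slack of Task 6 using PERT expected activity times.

te_Task 1 = (6 + 4·7 + 8)/6 = 42/6 = 7
te_Task 2 = (3 + 4·4 + 11)/6 = 30/6 = 5
te_Task 3 = (11 + 4·12 + 13)/6 = 72/6 = 12
te_Task 4 = (11 + 4·14 + 17)/6 = 84/6 = 14
te_Task 5 = (1 + 4·4 + 7)/6 = 24/6 = 4
te_Task 6 = (1 + 4·6 + 11)/6 = 36/6 = 6
te_Task 7 = (5 + 4·7 + 9)/6 = 42/6 = 7
te_Task 8 = (2 + 4·5 + 8)/6 = 30/6 = 5
te_Task 9 = (4 + 4·8 + 12)/6 = 48/6 = 8

Forward pass:
ES_Task 1 = 0; EF_Task 1 = 7
ES_Task 2 = 7; EF_Task 2 = 7+5 = 12
ES_Task 3 = 7; EF_Task 3 = 7+12 = 19
ES_Task 4 = 7; EF_Task 4 = 7+14 = 21
ES_Task 5 = 7; EF_Task 5 = 7+4 = 11
ES_Task 6 = 7; EF_Task 6 = 7+6 = 13
ES_Task 7 = 21; EF_Task 7 = 21+7 = 28
ES_Task 8 = 13; EF_Task 8 = 13+5 = 18
ES_Task 9 = max(EF_Task 2=12, EF_Task 3=19, EF_Task 5=11, EF_Task 6=13, EF_Task 7=28, EF_Task 8=18) = 28; EF_Task 9 = 28+8 = 36
Expected project duration μ = 36 days. Critical path: Task 1 → Task 4 → Task 7 → Task 9.

Backward pass:
LF_Task 9 = 36; LS_Task 9 = 36−8 = 28
LF_Task 8 = LS_Task 9 = 28; LS_Task 8 = 28−5 = 23
LF_Task 7 = LS_Task 9 = 28; LS_Task 7 = 28−7 = 21
LF_Task 6 = min(LS_Task 8=23, LS_Task 9=28) = 23; LS_Task 6 = 23−6 = 17
LF_Task 5 = LS_Task 9 = 28; LS_Task 5 = 28−4 = 24
LF_Task 4 = LS_Task 7 = 21; LS_Task 4 = 21−14 = 7
LF_Task 3 = LS_Task 9 = 28; LS_Task 3 = 28−12 = 16
LF_Task 2 = LS_Task 9 = 28; LS_Task 2 = 28−5 = 23
LF_Task 1 = min(LS_Task 2=23, LS_Task 3=16, LS_Task 4=7, LS_Task 5=24, LS_Task 6=17) = 7; LS_Task 1 = 7−7 = 0
Slack_Task 6 = LS_Task 6 − ES_Task 6 = 17 − 7 = 10

10 days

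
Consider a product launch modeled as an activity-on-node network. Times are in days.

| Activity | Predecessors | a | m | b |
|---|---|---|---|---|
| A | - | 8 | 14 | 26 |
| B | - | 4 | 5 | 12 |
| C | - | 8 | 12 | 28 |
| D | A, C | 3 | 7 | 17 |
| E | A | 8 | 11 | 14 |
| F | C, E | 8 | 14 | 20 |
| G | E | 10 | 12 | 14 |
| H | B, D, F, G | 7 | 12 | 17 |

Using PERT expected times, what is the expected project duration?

52 days

te_A = (8 + 4·14 + 26)/6 = 90/6 = 15
te_B = (4 + 4·5 + 12)/6 = 36/6 = 6
te_C = (8 + 4·12 + 28)/6 = 84/6 = 14
te_D = (3 + 4·7 + 17)/6 = 48/6 = 8
te_E = (8 + 4·11 + 14)/6 = 66/6 = 11
te_F = (8 + 4·14 + 20)/6 = 84/6 = 14
te_G = (10 + 4·12 + 14)/6 = 72/6 = 12
te_H = (7 + 4·12 + 17)/6 = 72/6 = 12

Forward pass:
ES_A = 0; EF_A = 15
ES_B = 0; EF_B = 6
ES_C = 0; EF_C = 14
ES_D = max(EF_A=15, EF_C=14) = 15; EF_D = 15+8 = 23
ES_E = 15; EF_E = 15+11 = 26
ES_F = max(EF_C=14, EF_E=26) = 26; EF_F = 26+14 = 40
ES_G = 26; EF_G = 26+12 = 38
ES_H = max(EF_B=6, EF_D=23, EF_F=40, EF_G=38) = 40; EF_H = 40+12 = 52
Expected project duration μ = 52 days. Critical path: A → E → F → H.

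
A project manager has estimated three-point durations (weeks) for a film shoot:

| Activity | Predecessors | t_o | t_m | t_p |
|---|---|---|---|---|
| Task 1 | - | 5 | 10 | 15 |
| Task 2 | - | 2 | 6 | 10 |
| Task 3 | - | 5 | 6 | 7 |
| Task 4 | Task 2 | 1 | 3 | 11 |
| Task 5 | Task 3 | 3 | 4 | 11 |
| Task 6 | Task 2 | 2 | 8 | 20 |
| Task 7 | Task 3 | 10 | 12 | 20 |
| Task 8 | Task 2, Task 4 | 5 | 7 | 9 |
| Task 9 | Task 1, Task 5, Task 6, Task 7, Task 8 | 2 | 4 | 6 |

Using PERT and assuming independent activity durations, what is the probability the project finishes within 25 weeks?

te_Task 1 = (5 + 4·10 + 15)/6 = 60/6 = 10; σ²_Task 1 = ((15−5)/6)² = 2.778
te_Task 2 = (2 + 4·6 + 10)/6 = 36/6 = 6; σ²_Task 2 = ((10−2)/6)² = 1.778
te_Task 3 = (5 + 4·6 + 7)/6 = 36/6 = 6; σ²_Task 3 = ((7−5)/6)² = 0.111
te_Task 4 = (1 + 4·3 + 11)/6 = 24/6 = 4; σ²_Task 4 = ((11−1)/6)² = 2.778
te_Task 5 = (3 + 4·4 + 11)/6 = 30/6 = 5; σ²_Task 5 = ((11−3)/6)² = 1.778
te_Task 6 = (2 + 4·8 + 20)/6 = 54/6 = 9; σ²_Task 6 = ((20−2)/6)² = 9.000
te_Task 7 = (10 + 4·12 + 20)/6 = 78/6 = 13; σ²_Task 7 = ((20−10)/6)² = 2.778
te_Task 8 = (5 + 4·7 + 9)/6 = 42/6 = 7; σ²_Task 8 = ((9−5)/6)² = 0.444
te_Task 9 = (2 + 4·4 + 6)/6 = 24/6 = 4; σ²_Task 9 = ((6−2)/6)² = 0.444

Forward pass:
ES_Task 1 = 0; EF_Task 1 = 10
ES_Task 2 = 0; EF_Task 2 = 6
ES_Task 3 = 0; EF_Task 3 = 6
ES_Task 4 = 6; EF_Task 4 = 6+4 = 10
ES_Task 5 = 6; EF_Task 5 = 6+5 = 11
ES_Task 6 = 6; EF_Task 6 = 6+9 = 15
ES_Task 7 = 6; EF_Task 7 = 6+13 = 19
ES_Task 8 = max(EF_Task 2=6, EF_Task 4=10) = 10; EF_Task 8 = 10+7 = 17
ES_Task 9 = max(EF_Task 1=10, EF_Task 5=11, EF_Task 6=15, EF_Task 7=19, EF_Task 8=17) = 19; EF_Task 9 = 19+4 = 23
Expected project duration μ = 23 weeks. Critical path: Task 3 → Task 7 → Task 9.

Variance along critical path = 0.111 + 2.778 + 0.444 = 3.333; σ = √3.333 = 1.826 weeks.
Z = (25 − 23) / 1.826 = 1.095
P(T ≤ 25) = Φ(1.095) ≈ 0.863

0.863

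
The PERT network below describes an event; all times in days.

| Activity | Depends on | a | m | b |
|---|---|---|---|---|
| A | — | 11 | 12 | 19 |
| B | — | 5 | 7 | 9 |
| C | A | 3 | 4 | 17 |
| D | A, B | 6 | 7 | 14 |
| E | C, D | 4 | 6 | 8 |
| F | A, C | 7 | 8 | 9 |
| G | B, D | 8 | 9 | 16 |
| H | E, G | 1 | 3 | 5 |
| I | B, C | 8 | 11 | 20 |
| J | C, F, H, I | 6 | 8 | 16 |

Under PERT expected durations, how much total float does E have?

4 days

te_A = (11 + 4·12 + 19)/6 = 78/6 = 13
te_B = (5 + 4·7 + 9)/6 = 42/6 = 7
te_C = (3 + 4·4 + 17)/6 = 36/6 = 6
te_D = (6 + 4·7 + 14)/6 = 48/6 = 8
te_E = (4 + 4·6 + 8)/6 = 36/6 = 6
te_F = (7 + 4·8 + 9)/6 = 48/6 = 8
te_G = (8 + 4·9 + 16)/6 = 60/6 = 10
te_H = (1 + 4·3 + 5)/6 = 18/6 = 3
te_I = (8 + 4·11 + 20)/6 = 72/6 = 12
te_J = (6 + 4·8 + 16)/6 = 54/6 = 9

Forward pass:
ES_A = 0; EF_A = 13
ES_B = 0; EF_B = 7
ES_C = 13; EF_C = 13+6 = 19
ES_D = max(EF_A=13, EF_B=7) = 13; EF_D = 13+8 = 21
ES_E = max(EF_C=19, EF_D=21) = 21; EF_E = 21+6 = 27
ES_F = max(EF_A=13, EF_C=19) = 19; EF_F = 19+8 = 27
ES_G = max(EF_B=7, EF_D=21) = 21; EF_G = 21+10 = 31
ES_H = max(EF_E=27, EF_G=31) = 31; EF_H = 31+3 = 34
ES_I = max(EF_B=7, EF_C=19) = 19; EF_I = 19+12 = 31
ES_J = max(EF_C=19, EF_F=27, EF_H=34, EF_I=31) = 34; EF_J = 34+9 = 43
Expected project duration μ = 43 days. Critical path: A → D → G → H → J.

Backward pass:
LF_J = 43; LS_J = 43−9 = 34
LF_I = LS_J = 34; LS_I = 34−12 = 22
LF_H = LS_J = 34; LS_H = 34−3 = 31
LF_G = LS_H = 31; LS_G = 31−10 = 21
LF_F = LS_J = 34; LS_F = 34−8 = 26
LF_E = LS_H = 31; LS_E = 31−6 = 25
LF_D = min(LS_E=25, LS_G=21) = 21; LS_D = 21−8 = 13
LF_C = min(LS_E=25, LS_F=26, LS_I=22, LS_J=34) = 22; LS_C = 22−6 = 16
LF_B = min(LS_D=13, LS_G=21, LS_I=22) = 13; LS_B = 13−7 = 6
LF_A = min(LS_C=16, LS_D=13, LS_F=26) = 13; LS_A = 13−13 = 0
Slack_E = LS_E − ES_E = 25 − 21 = 4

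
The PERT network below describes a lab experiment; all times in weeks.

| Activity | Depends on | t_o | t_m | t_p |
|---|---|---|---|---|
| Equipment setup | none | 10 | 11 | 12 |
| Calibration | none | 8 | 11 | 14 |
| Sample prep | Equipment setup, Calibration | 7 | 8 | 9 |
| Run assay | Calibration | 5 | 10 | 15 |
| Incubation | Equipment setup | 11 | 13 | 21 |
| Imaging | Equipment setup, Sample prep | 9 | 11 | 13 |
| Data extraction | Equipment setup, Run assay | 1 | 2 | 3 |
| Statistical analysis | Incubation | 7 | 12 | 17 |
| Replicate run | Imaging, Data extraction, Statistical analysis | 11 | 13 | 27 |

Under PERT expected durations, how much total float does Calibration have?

te_Equipment setup = (10 + 4·11 + 12)/6 = 66/6 = 11
te_Calibration = (8 + 4·11 + 14)/6 = 66/6 = 11
te_Sample prep = (7 + 4·8 + 9)/6 = 48/6 = 8
te_Run assay = (5 + 4·10 + 15)/6 = 60/6 = 10
te_Incubation = (11 + 4·13 + 21)/6 = 84/6 = 14
te_Imaging = (9 + 4·11 + 13)/6 = 66/6 = 11
te_Data extraction = (1 + 4·2 + 3)/6 = 12/6 = 2
te_Statistical analysis = (7 + 4·12 + 17)/6 = 72/6 = 12
te_Replicate run = (11 + 4·13 + 27)/6 = 90/6 = 15

Forward pass:
ES_Equipment setup = 0; EF_Equipment setup = 11
ES_Calibration = 0; EF_Calibration = 11
ES_Sample prep = max(EF_Equipment setup=11, EF_Calibration=11) = 11; EF_Sample prep = 11+8 = 19
ES_Run assay = 11; EF_Run assay = 11+10 = 21
ES_Incubation = 11; EF_Incubation = 11+14 = 25
ES_Imaging = max(EF_Equipment setup=11, EF_Sample prep=19) = 19; EF_Imaging = 19+11 = 30
ES_Data extraction = max(EF_Equipment setup=11, EF_Run assay=21) = 21; EF_Data extraction = 21+2 = 23
ES_Statistical analysis = 25; EF_Statistical analysis = 25+12 = 37
ES_Replicate run = max(EF_Imaging=30, EF_Data extraction=23, EF_Statistical analysis=37) = 37; EF_Replicate run = 37+15 = 52
Expected project duration μ = 52 weeks. Critical path: Equipment setup → Incubation → Statistical analysis → Replicate run.

Backward pass:
LF_Replicate run = 52; LS_Replicate run = 52−15 = 37
LF_Statistical analysis = LS_Replicate run = 37; LS_Statistical analysis = 37−12 = 25
LF_Data extraction = LS_Replicate run = 37; LS_Data extraction = 37−2 = 35
LF_Imaging = LS_Replicate run = 37; LS_Imaging = 37−11 = 26
LF_Incubation = LS_Statistical analysis = 25; LS_Incubation = 25−14 = 11
LF_Run assay = LS_Data extraction = 35; LS_Run assay = 35−10 = 25
LF_Sample prep = LS_Imaging = 26; LS_Sample prep = 26−8 = 18
LF_Calibration = min(LS_Sample prep=18, LS_Run assay=25) = 18; LS_Calibration = 18−11 = 7
LF_Equipment setup = min(LS_Sample prep=18, LS_Incubation=11, LS_Imaging=26, LS_Data extraction=35) = 11; LS_Equipment setup = 11−11 = 0
Slack_Calibration = LS_Calibration − ES_Calibration = 7 − 0 = 7

7 weeks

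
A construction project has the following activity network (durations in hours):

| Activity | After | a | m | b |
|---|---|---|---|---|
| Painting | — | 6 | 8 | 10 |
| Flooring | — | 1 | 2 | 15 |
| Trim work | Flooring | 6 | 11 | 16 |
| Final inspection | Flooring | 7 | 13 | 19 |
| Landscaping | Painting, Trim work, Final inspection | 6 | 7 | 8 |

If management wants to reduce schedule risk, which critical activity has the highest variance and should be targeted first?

te_Painting = (6 + 4·8 + 10)/6 = 48/6 = 8; σ²_Painting = ((10−6)/6)² = 0.444
te_Flooring = (1 + 4·2 + 15)/6 = 24/6 = 4; σ²_Flooring = ((15−1)/6)² = 5.444
te_Trim work = (6 + 4·11 + 16)/6 = 66/6 = 11; σ²_Trim work = ((16−6)/6)² = 2.778
te_Final inspection = (7 + 4·13 + 19)/6 = 78/6 = 13; σ²_Final inspection = ((19−7)/6)² = 4.000
te_Landscaping = (6 + 4·7 + 8)/6 = 42/6 = 7; σ²_Landscaping = ((8−6)/6)² = 0.111

Forward pass:
ES_Painting = 0; EF_Painting = 8
ES_Flooring = 0; EF_Flooring = 4
ES_Trim work = 4; EF_Trim work = 4+11 = 15
ES_Final inspection = 4; EF_Final inspection = 4+13 = 17
ES_Landscaping = max(EF_Painting=8, EF_Trim work=15, EF_Final inspection=17) = 17; EF_Landscaping = 17+7 = 24
Expected project duration μ = 24 hours. Critical path: Flooring → Final inspection → Landscaping.

Variances on critical path: σ²_Flooring=5.444, σ²_Final inspection=4.000, σ²_Landscaping=0.111.
Largest is σ²_Flooring = 5.444.

Flooring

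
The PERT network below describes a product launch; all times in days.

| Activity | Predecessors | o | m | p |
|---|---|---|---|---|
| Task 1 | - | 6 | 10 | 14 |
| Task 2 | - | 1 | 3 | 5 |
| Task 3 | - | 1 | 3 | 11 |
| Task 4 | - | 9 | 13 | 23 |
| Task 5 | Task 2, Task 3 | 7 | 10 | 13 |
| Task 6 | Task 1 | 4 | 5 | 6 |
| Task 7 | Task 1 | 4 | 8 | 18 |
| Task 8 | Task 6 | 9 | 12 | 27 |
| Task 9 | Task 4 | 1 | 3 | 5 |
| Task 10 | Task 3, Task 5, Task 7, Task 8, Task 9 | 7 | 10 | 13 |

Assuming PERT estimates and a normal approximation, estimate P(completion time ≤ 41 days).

0.719

te_Task 1 = (6 + 4·10 + 14)/6 = 60/6 = 10; σ²_Task 1 = ((14−6)/6)² = 1.778
te_Task 2 = (1 + 4·3 + 5)/6 = 18/6 = 3; σ²_Task 2 = ((5−1)/6)² = 0.444
te_Task 3 = (1 + 4·3 + 11)/6 = 24/6 = 4; σ²_Task 3 = ((11−1)/6)² = 2.778
te_Task 4 = (9 + 4·13 + 23)/6 = 84/6 = 14; σ²_Task 4 = ((23−9)/6)² = 5.444
te_Task 5 = (7 + 4·10 + 13)/6 = 60/6 = 10; σ²_Task 5 = ((13−7)/6)² = 1.000
te_Task 6 = (4 + 4·5 + 6)/6 = 30/6 = 5; σ²_Task 6 = ((6−4)/6)² = 0.111
te_Task 7 = (4 + 4·8 + 18)/6 = 54/6 = 9; σ²_Task 7 = ((18−4)/6)² = 5.444
te_Task 8 = (9 + 4·12 + 27)/6 = 84/6 = 14; σ²_Task 8 = ((27−9)/6)² = 9.000
te_Task 9 = (1 + 4·3 + 5)/6 = 18/6 = 3; σ²_Task 9 = ((5−1)/6)² = 0.444
te_Task 10 = (7 + 4·10 + 13)/6 = 60/6 = 10; σ²_Task 10 = ((13−7)/6)² = 1.000

Forward pass:
ES_Task 1 = 0; EF_Task 1 = 10
ES_Task 2 = 0; EF_Task 2 = 3
ES_Task 3 = 0; EF_Task 3 = 4
ES_Task 4 = 0; EF_Task 4 = 14
ES_Task 5 = max(EF_Task 2=3, EF_Task 3=4) = 4; EF_Task 5 = 4+10 = 14
ES_Task 6 = 10; EF_Task 6 = 10+5 = 15
ES_Task 7 = 10; EF_Task 7 = 10+9 = 19
ES_Task 8 = 15; EF_Task 8 = 15+14 = 29
ES_Task 9 = 14; EF_Task 9 = 14+3 = 17
ES_Task 10 = max(EF_Task 3=4, EF_Task 5=14, EF_Task 7=19, EF_Task 8=29, EF_Task 9=17) = 29; EF_Task 10 = 29+10 = 39
Expected project duration μ = 39 days. Critical path: Task 1 → Task 6 → Task 8 → Task 10.

Variance along critical path = 1.778 + 0.111 + 9.000 + 1.000 = 11.889; σ = √11.889 = 3.448 days.
Z = (41 − 39) / 3.448 = 0.580
P(T ≤ 41) = Φ(0.580) ≈ 0.719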